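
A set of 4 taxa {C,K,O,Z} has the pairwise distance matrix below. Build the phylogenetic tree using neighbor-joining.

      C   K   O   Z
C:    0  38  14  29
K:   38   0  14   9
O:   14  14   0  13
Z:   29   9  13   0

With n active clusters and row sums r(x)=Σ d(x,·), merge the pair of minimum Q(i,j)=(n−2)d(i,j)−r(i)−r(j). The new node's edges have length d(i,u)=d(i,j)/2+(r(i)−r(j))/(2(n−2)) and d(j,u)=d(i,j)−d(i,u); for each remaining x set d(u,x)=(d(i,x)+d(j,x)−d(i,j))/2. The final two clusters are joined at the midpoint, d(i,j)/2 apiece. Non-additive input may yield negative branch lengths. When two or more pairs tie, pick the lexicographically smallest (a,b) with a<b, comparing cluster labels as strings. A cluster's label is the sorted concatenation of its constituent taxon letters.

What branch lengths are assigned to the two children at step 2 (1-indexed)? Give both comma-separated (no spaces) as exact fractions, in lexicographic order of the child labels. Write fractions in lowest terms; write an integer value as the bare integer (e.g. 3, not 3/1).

12,7

step 1: merge (C,O) at d=14, Q=-94; branch lengths C→17, O→-3; new cluster CO
  updated: d(CO,K)=19, d(CO,Z)=14
step 2: merge (CO,K) at d=19, Q=-42; branch lengths CO→12, K→7; new cluster CKO
  updated: d(CKO,Z)=2
step 3: merge (CKO,Z) at d=2; branch lengths CKO→1, Z→1; new cluster CKOZ
final tree: (((C:17,O:-3):12,K:7):1,Z:1)
total length: 35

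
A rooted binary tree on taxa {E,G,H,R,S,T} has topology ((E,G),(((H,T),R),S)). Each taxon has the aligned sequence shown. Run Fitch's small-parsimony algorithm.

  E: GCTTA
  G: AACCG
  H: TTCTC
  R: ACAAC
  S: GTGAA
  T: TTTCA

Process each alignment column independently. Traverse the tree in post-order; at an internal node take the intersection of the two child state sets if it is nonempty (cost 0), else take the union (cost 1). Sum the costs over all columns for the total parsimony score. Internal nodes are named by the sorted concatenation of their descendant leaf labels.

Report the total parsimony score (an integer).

EG@0: {G} ∪ {A} = {A,G} (union, +1)
HT@0: {T} ∩ {T} = {T} (intersection, +0)
HRT@0: {T} ∪ {A} = {A,T} (union, +1)
HRST@0: {A,T} ∪ {G} = {A,G,T} (union, +1)
EGHRST@0: {A,G} ∩ {A,G,T} = {A,G} (intersection, +0)
EG@1: {C} ∪ {A} = {A,C} (union, +1)
HT@1: {T} ∩ {T} = {T} (intersection, +0)
HRT@1: {T} ∪ {C} = {C,T} (union, +1)
HRST@1: {C,T} ∩ {T} = {T} (intersection, +0)
EGHRST@1: {A,C} ∪ {T} = {A,C,T} (union, +1)
EG@2: {T} ∪ {C} = {C,T} (union, +1)
HT@2: {C} ∪ {T} = {C,T} (union, +1)
HRT@2: {C,T} ∪ {A} = {A,C,T} (union, +1)
HRST@2: {A,C,T} ∪ {G} = {A,C,G,T} (union, +1)
EGHRST@2: {C,T} ∩ {A,C,G,T} = {C,T} (intersection, +0)
EG@3: {T} ∪ {C} = {C,T} (union, +1)
HT@3: {T} ∪ {C} = {C,T} (union, +1)
HRT@3: {C,T} ∪ {A} = {A,C,T} (union, +1)
HRST@3: {A,C,T} ∩ {A} = {A} (intersection, +0)
EGHRST@3: {C,T} ∪ {A} = {A,C,T} (union, +1)
EG@4: {A} ∪ {G} = {A,G} (union, +1)
HT@4: {C} ∪ {A} = {A,C} (union, +1)
HRT@4: {A,C} ∩ {C} = {C} (intersection, +0)
HRST@4: {C} ∪ {A} = {A,C} (union, +1)
EGHRST@4: {A,G} ∩ {A,C} = {A} (intersection, +0)
per-site changes: [3, 3, 4, 4, 3]; total = 17

17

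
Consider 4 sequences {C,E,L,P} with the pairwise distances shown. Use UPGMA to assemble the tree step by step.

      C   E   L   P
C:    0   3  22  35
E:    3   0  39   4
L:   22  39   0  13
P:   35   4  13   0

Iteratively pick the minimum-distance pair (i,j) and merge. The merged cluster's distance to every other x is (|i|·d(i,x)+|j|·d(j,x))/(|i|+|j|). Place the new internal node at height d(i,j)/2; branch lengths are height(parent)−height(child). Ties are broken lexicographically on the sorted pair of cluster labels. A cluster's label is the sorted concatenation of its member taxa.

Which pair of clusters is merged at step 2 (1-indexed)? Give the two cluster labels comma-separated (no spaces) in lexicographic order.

iteration 1: select C,E (d=3); attach at lengths (3/2, 3/2); label the merged cluster CE
  updated: d(CE,L)=61/2, d(CE,P)=39/2
iteration 2: select L,P (d=13); attach at lengths (13/2, 13/2); label the merged cluster LP
  updated: d(CE,LP)=25
iteration 3: select CE,LP (d=25); attach at lengths (11, 6); label the merged cluster CELP
final tree: ((C:3/2,E:3/2):11,(L:13/2,P:13/2):6)
total length: 33

L,P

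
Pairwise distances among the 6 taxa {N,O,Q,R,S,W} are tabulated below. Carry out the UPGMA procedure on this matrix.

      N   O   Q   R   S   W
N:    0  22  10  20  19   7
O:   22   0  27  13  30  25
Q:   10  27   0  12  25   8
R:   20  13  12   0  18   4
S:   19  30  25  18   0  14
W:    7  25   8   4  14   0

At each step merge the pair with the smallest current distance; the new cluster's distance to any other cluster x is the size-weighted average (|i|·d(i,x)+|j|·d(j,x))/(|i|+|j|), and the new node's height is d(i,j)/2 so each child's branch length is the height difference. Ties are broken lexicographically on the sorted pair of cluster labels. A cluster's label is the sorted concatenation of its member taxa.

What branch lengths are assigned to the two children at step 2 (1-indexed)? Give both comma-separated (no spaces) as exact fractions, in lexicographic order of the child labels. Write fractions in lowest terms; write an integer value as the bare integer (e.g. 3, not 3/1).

step 1: merge (R,W) at d=4; branch lengths R→2, W→2; new cluster RW
  updated: d(N,RW)=27/2, d(O,RW)=19, d(Q,RW)=10, d(RW,S)=16
step 2: merge (N,Q) at d=10; branch lengths N→5, Q→5; new cluster NQ
  updated: d(NQ,O)=49/2, d(NQ,RW)=47/4, d(NQ,S)=22
step 3: merge (NQ,RW) at d=47/4; branch lengths NQ→7/8, RW→31/8; new cluster NQRW
  updated: d(NQRW,O)=87/4, d(NQRW,S)=19
step 4: merge (NQRW,S) at d=19; branch lengths NQRW→29/8, S→19/2; new cluster NQRSW
  updated: d(NQRSW,O)=117/5
step 5: merge (NQRSW,O) at d=117/5; branch lengths NQRSW→11/5, O→117/10; new cluster NOQRSW
final tree: ((((N:5,Q:5):7/8,(R:2,W:2):31/8):29/8,S:19/2):11/5,O:117/10)
total length: 1831/40

5,5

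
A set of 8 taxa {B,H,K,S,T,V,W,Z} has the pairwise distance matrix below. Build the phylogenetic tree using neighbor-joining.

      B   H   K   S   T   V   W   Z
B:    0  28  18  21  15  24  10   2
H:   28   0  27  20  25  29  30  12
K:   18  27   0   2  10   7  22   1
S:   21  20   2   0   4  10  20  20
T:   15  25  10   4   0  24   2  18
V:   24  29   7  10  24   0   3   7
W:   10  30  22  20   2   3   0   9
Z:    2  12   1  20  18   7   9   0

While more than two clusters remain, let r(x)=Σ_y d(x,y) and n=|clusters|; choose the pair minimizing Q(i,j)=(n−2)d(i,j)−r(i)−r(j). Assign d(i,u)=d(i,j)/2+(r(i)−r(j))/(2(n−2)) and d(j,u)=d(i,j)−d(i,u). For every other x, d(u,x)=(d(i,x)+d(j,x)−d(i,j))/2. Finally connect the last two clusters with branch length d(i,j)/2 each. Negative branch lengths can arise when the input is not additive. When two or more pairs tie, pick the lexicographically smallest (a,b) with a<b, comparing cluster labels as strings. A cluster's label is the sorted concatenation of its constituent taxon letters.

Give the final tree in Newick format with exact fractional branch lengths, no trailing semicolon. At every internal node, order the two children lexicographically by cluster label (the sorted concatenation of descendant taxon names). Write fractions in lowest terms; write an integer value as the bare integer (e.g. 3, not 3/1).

((((((B:6,Z:-4):27/8,H:125/8):10/3,(T:7/6,W:5/6):71/12):23/8,V:39/8):21/8,K:1/2):3/4,S:3/4)

iteration 1: select T,W (d=2, Q=-182); attach at lengths (7/6, 5/6); label the merged cluster TW
  updated: d(B,TW)=23/2, d(H,TW)=53/2, d(K,TW)=15, d(S,TW)=11, d(TW,V)=25/2, d(TW,Z)=25/2
iteration 2: select B,Z (d=2, Q=-149); attach at lengths (6, -4); label the merged cluster BZ
  updated: d(BZ,H)=19, d(BZ,K)=17/2, d(BZ,S)=39/2, d(BZ,TW)=11, d(BZ,V)=29/2
iteration 3: select BZ,H (d=19, Q=-118); attach at lengths (27/8, 125/8); label the merged cluster BHZ
  updated: d(BHZ,K)=33/4, d(BHZ,S)=41/4, d(BHZ,TW)=37/4, d(BHZ,V)=49/4
iteration 4: select BHZ,TW (d=37/4, Q=-60); attach at lengths (10/3, 71/12); label the merged cluster BHTWZ
  updated: d(BHTWZ,K)=7, d(BHTWZ,S)=6, d(BHTWZ,V)=31/4
iteration 5: select BHTWZ,V (d=31/4, Q=-30); attach at lengths (23/8, 39/8); label the merged cluster BHTVWZ
  updated: d(BHTVWZ,K)=25/8, d(BHTVWZ,S)=33/8
iteration 6: select BHTVWZ,K (d=25/8, Q=-37/4); attach at lengths (21/8, 1/2); label the merged cluster BHKTVWZ
  updated: d(BHKTVWZ,S)=3/2
iteration 7: select BHKTVWZ,S (d=3/2); attach at lengths (3/4, 3/4); label the merged cluster BHKSTVWZ
final tree: ((((((B:6,Z:-4):27/8,H:125/8):10/3,(T:7/6,W:5/6):71/12):23/8,V:39/8):21/8,K:1/2):3/4,S:3/4)
total length: 357/8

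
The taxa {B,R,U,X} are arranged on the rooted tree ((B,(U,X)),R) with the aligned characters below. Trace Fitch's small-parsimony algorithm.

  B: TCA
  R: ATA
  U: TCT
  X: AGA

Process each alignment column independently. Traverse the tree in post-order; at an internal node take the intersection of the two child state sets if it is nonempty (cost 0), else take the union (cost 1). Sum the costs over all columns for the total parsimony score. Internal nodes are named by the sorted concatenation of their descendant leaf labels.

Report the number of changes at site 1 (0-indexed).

UX@0: {T} ∪ {A} = {A,T} (union, +1)
BUX@0: {T} ∩ {A,T} = {T} (intersection, +0)
BRUX@0: {T} ∪ {A} = {A,T} (union, +1)
UX@1: {C} ∪ {G} = {C,G} (union, +1)
BUX@1: {C} ∩ {C,G} = {C} (intersection, +0)
BRUX@1: {C} ∪ {T} = {C,T} (union, +1)
UX@2: {T} ∪ {A} = {A,T} (union, +1)
BUX@2: {A} ∩ {A,T} = {A} (intersection, +0)
BRUX@2: {A} ∩ {A} = {A} (intersection, +0)
per-site changes: [2, 2, 1]; total = 5

2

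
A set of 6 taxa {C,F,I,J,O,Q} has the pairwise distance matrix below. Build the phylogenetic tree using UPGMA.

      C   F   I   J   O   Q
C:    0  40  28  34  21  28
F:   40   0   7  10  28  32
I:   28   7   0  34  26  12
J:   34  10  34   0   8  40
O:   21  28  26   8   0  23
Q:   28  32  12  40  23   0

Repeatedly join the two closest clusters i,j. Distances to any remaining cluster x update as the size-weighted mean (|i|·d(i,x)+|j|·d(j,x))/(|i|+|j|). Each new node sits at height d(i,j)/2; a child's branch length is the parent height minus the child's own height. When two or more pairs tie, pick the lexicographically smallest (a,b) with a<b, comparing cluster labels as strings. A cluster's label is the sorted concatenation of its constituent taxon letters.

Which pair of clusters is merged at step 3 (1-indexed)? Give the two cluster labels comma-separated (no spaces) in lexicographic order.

FI,Q

step 1: merge (F,I) at d=7; branch lengths F→7/2, I→7/2; new cluster FI
  updated: d(C,FI)=34, d(FI,J)=22, d(FI,O)=27, d(FI,Q)=22
step 2: merge (J,O) at d=8; branch lengths J→4, O→4; new cluster JO
  updated: d(C,JO)=55/2, d(FI,JO)=49/2, d(JO,Q)=63/2
step 3: merge (FI,Q) at d=22; branch lengths FI→15/2, Q→11; new cluster FIQ
  updated: d(C,FIQ)=32, d(FIQ,JO)=161/6
step 4: merge (FIQ,JO) at d=161/6; branch lengths FIQ→29/12, JO→113/12; new cluster FIJOQ
  updated: d(C,FIJOQ)=151/5
step 5: merge (C,FIJOQ) at d=151/5; branch lengths C→151/10, FIJOQ→101/60; new cluster CFIJOQ
final tree: (C:151/10,(((F:7/2,I:7/2):15/2,Q:11):29/12,(J:4,O:4):113/12):101/60)
total length: 3727/60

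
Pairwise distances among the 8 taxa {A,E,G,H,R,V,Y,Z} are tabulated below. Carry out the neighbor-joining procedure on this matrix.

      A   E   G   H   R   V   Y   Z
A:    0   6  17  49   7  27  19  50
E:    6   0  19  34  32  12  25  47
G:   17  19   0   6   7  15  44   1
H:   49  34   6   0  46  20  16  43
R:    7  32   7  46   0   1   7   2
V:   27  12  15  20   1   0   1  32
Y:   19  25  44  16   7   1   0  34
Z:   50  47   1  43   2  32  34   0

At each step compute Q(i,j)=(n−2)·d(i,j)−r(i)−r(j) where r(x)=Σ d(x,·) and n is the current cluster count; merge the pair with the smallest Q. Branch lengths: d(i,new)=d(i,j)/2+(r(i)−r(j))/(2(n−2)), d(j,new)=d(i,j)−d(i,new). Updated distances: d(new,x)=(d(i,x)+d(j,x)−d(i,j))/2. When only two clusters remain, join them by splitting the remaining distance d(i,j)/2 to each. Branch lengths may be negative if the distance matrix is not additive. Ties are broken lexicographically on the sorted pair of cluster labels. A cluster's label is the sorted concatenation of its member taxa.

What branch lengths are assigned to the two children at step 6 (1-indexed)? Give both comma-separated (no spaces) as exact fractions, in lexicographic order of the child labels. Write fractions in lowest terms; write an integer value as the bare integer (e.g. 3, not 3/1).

step 1: merge (A,E) at d=6, Q=-314; branch lengths A→3, E→3; new cluster AE
  updated: d(AE,G)=15, d(AE,H)=77/2, d(AE,R)=33/2, d(AE,V)=33/2, d(AE,Y)=19, d(AE,Z)=91/2
step 2: merge (G,Z) at d=1, Q=-481/2; branch lengths G→-129/20, Z→149/20; new cluster GZ
  updated: d(AE,GZ)=119/4, d(GZ,H)=24, d(GZ,R)=4, d(GZ,V)=23, d(GZ,Y)=77/2
step 3: merge (GZ,R) at d=4, Q=-711/4; branch lengths GZ→243/32, R→-115/32; new cluster GRZ
  updated: d(AE,GRZ)=169/8, d(GRZ,H)=33, d(GRZ,V)=10, d(GRZ,Y)=83/4
step 4: merge (AE,GRZ) at d=169/8, Q=-933/8; branch lengths AE→589/48, GRZ→425/48; new cluster AEGRZ
  updated: d(AEGRZ,H)=403/16, d(AEGRZ,V)=43/16, d(AEGRZ,Y)=149/16
step 5: merge (AEGRZ,V) at d=43/16, Q=-111/2; branch lengths AEGRZ→151/32, V→-65/32; new cluster AEGRVZ
  updated: d(AEGRVZ,H)=85/4, d(AEGRVZ,Y)=61/16
step 6: merge (AEGRVZ,H) at d=85/4, Q=-657/16; branch lengths AEGRVZ→145/32, H→535/32; new cluster AEGHRVZ
  updated: d(AEGHRVZ,Y)=-23/32
step 7: merge (AEGHRVZ,Y) at d=-23/32; branch lengths AEGHRVZ→-23/64, Y→-23/64; new cluster AEGHRVYZ
final tree: (((((A:3,E:3):589/48,((G:-129/20,Z:149/20):243/32,R:-115/32):425/48):151/32,V:-65/32):145/32,H:535/32):-23/64,Y:-23/64)
total length: 1771/32

145/32,535/32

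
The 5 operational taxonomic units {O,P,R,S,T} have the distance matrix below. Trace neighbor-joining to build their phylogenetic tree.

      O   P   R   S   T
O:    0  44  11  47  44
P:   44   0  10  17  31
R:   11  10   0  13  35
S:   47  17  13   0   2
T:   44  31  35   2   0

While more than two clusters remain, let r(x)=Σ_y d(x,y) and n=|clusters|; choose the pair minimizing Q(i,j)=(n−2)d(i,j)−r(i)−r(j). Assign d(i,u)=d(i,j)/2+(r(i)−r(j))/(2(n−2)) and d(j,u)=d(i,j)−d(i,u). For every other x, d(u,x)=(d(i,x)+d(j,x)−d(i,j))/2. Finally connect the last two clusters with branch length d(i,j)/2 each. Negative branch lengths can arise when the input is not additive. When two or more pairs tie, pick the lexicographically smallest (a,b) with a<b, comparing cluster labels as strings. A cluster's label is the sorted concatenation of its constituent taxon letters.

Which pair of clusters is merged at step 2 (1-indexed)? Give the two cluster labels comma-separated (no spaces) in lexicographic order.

O,R

1. join S+T (d=2, Q=-185) ⇒ ST; edges |S|=-9/2, |T|=13/2
  updated: d(O,ST)=89/2, d(P,ST)=23, d(R,ST)=23
2. join O+R (d=11, Q=-243/2) ⇒ OR; edges |O|=155/8, |R|=-67/8
  updated: d(OR,P)=43/2, d(OR,ST)=113/4
3. join OR+P (d=43/2, Q=-291/4) ⇒ OPR; edges |OR|=107/8, |P|=65/8
  updated: d(OPR,ST)=119/8
4. join OPR+ST (d=119/8) ⇒ OPRST; edges |OPR|=119/16, |ST|=119/16
final tree: (((O:155/8,R:-67/8):107/8,P:65/8):119/16,(S:-9/2,T:13/2):119/16)
total length: 395/8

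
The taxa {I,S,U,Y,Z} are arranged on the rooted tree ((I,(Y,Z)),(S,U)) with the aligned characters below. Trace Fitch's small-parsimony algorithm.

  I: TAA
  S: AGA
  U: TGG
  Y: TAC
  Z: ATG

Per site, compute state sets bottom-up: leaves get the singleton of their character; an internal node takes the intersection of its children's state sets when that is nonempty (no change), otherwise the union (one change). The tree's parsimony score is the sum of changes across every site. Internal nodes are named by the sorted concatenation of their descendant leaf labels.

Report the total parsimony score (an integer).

7

site 0, node YZ: Y={T} ∪ Z={A} → {A,T} (+1)
site 0, node IYZ: I={T} ∩ YZ={A,T} → {T} (+0)
site 0, node SU: S={A} ∪ U={T} → {A,T} (+1)
site 0, node ISUYZ: IYZ={T} ∩ SU={A,T} → {T} (+0)
site 1, node YZ: Y={A} ∪ Z={T} → {A,T} (+1)
site 1, node IYZ: I={A} ∩ YZ={A,T} → {A} (+0)
site 1, node SU: S={G} ∩ U={G} → {G} (+0)
site 1, node ISUYZ: IYZ={A} ∪ SU={G} → {A,G} (+1)
site 2, node YZ: Y={C} ∪ Z={G} → {C,G} (+1)
site 2, node IYZ: I={A} ∪ YZ={C,G} → {A,C,G} (+1)
site 2, node SU: S={A} ∪ U={G} → {A,G} (+1)
site 2, node ISUYZ: IYZ={A,C,G} ∩ SU={A,G} → {A,G} (+0)
per-site changes: [2, 2, 3]; total = 7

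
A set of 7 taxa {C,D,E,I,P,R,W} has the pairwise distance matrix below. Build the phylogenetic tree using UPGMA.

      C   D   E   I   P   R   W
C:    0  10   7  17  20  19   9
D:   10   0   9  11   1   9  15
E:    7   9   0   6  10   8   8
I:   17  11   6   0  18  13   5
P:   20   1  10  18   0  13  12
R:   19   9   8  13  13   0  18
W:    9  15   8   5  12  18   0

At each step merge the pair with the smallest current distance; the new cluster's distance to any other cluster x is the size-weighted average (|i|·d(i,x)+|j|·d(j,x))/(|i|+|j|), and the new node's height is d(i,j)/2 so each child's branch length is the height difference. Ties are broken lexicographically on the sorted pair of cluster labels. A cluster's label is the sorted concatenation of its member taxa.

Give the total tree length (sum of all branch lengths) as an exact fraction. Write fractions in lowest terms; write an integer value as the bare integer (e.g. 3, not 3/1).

367/12

iteration 1: select D,P (d=1); attach at lengths (1/2, 1/2); label the merged cluster DP
  updated: d(C,DP)=15, d(DP,E)=19/2, d(DP,I)=29/2, d(DP,R)=11, d(DP,W)=27/2
iteration 2: select I,W (d=5); attach at lengths (5/2, 5/2); label the merged cluster IW
  updated: d(C,IW)=13, d(DP,IW)=14, d(E,IW)=7, d(IW,R)=31/2
iteration 3: select C,E (d=7); attach at lengths (7/2, 7/2); label the merged cluster CE
  updated: d(CE,DP)=49/4, d(CE,IW)=10, d(CE,R)=27/2
iteration 4: select CE,IW (d=10); attach at lengths (3/2, 5/2); label the merged cluster CEIW
  updated: d(CEIW,DP)=105/8, d(CEIW,R)=29/2
iteration 5: select DP,R (d=11); attach at lengths (5, 11/2); label the merged cluster DPR
  updated: d(CEIW,DPR)=163/12
iteration 6: select CEIW,DPR (d=163/12); attach at lengths (43/24, 31/24); label the merged cluster CDEIPRW
final tree: (((C:7/2,E:7/2):3/2,(I:5/2,W:5/2):5/2):43/24,((D:1/2,P:1/2):5,R:11/2):31/24)
total length: 367/12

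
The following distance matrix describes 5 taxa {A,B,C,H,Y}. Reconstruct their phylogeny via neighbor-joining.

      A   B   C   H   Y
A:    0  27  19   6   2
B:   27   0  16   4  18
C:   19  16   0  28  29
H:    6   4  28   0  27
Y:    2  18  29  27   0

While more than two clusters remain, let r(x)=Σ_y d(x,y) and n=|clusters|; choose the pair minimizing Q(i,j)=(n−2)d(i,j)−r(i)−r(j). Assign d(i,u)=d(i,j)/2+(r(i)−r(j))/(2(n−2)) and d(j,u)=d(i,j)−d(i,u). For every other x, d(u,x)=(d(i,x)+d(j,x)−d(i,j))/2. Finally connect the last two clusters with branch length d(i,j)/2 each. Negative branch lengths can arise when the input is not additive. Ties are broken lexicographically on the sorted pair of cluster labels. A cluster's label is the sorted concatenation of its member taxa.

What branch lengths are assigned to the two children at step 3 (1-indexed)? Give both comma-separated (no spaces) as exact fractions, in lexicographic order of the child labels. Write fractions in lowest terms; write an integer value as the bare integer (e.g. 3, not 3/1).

27/4,1/2

step 1: merge (A,Y) at d=2, Q=-124; branch lengths A→-8/3, Y→14/3; new cluster AY
  updated: d(AY,B)=43/2, d(AY,C)=23, d(AY,H)=31/2
step 2: merge (AY,C) at d=23, Q=-81; branch lengths AY→39/4, C→53/4; new cluster ACY
  updated: d(ACY,B)=29/4, d(ACY,H)=41/4
step 3: merge (ACY,B) at d=29/4, Q=-43/2; branch lengths ACY→27/4, B→1/2; new cluster ABCY
  updated: d(ABCY,H)=7/2
step 4: merge (ABCY,H) at d=7/2; branch lengths ABCY→7/4, H→7/4; new cluster ABCHY
final tree: ((((A:-8/3,Y:14/3):39/4,C:53/4):27/4,B:1/2):7/4,H:7/4)
total length: 143/4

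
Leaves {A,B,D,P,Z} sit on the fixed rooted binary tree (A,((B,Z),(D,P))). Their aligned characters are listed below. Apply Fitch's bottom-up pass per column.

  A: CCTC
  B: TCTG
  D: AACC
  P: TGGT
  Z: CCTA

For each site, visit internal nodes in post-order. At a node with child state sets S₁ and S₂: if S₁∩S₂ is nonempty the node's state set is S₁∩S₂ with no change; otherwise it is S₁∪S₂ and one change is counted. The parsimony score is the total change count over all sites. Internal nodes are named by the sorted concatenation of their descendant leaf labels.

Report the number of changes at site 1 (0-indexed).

2

site 0, node BZ: B={T} ∪ Z={C} → {C,T} (+1)
site 0, node DP: D={A} ∪ P={T} → {A,T} (+1)
site 0, node BDPZ: BZ={C,T} ∩ DP={A,T} → {T} (+0)
site 0, node ABDPZ: A={C} ∪ BDPZ={T} → {C,T} (+1)
site 1, node BZ: B={C} ∩ Z={C} → {C} (+0)
site 1, node DP: D={A} ∪ P={G} → {A,G} (+1)
site 1, node BDPZ: BZ={C} ∪ DP={A,G} → {A,C,G} (+1)
site 1, node ABDPZ: A={C} ∩ BDPZ={A,C,G} → {C} (+0)
site 2, node BZ: B={T} ∩ Z={T} → {T} (+0)
site 2, node DP: D={C} ∪ P={G} → {C,G} (+1)
site 2, node BDPZ: BZ={T} ∪ DP={C,G} → {C,G,T} (+1)
site 2, node ABDPZ: A={T} ∩ BDPZ={C,G,T} → {T} (+0)
site 3, node BZ: B={G} ∪ Z={A} → {A,G} (+1)
site 3, node DP: D={C} ∪ P={T} → {C,T} (+1)
site 3, node BDPZ: BZ={A,G} ∪ DP={C,T} → {A,C,G,T} (+1)
site 3, node ABDPZ: A={C} ∩ BDPZ={A,C,G,T} → {C} (+0)
per-site changes: [3, 2, 2, 3]; total = 10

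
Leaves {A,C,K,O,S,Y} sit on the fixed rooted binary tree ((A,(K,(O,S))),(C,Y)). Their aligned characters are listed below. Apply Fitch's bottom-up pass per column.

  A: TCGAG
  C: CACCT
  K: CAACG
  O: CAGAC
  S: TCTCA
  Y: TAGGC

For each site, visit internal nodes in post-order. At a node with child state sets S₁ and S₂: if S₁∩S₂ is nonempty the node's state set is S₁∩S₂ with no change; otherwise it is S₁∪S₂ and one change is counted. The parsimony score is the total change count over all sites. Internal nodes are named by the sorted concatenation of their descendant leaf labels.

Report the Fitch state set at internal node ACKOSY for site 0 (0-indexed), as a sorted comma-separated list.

C,T

site 0, node OS: O={C} ∪ S={T} → {C,T} (+1)
site 0, node KOS: K={C} ∩ OS={C,T} → {C} (+0)
site 0, node AKOS: A={T} ∪ KOS={C} → {C,T} (+1)
site 0, node CY: C={C} ∪ Y={T} → {C,T} (+1)
site 0, node ACKOSY: AKOS={C,T} ∩ CY={C,T} → {C,T} (+0)
site 1, node OS: O={A} ∪ S={C} → {A,C} (+1)
site 1, node KOS: K={A} ∩ OS={A,C} → {A} (+0)
site 1, node AKOS: A={C} ∪ KOS={A} → {A,C} (+1)
site 1, node CY: C={A} ∩ Y={A} → {A} (+0)
site 1, node ACKOSY: AKOS={A,C} ∩ CY={A} → {A} (+0)
site 2, node OS: O={G} ∪ S={T} → {G,T} (+1)
site 2, node KOS: K={A} ∪ OS={G,T} → {A,G,T} (+1)
site 2, node AKOS: A={G} ∩ KOS={A,G,T} → {G} (+0)
site 2, node CY: C={C} ∪ Y={G} → {C,G} (+1)
site 2, node ACKOSY: AKOS={G} ∩ CY={C,G} → {G} (+0)
site 3, node OS: O={A} ∪ S={C} → {A,C} (+1)
site 3, node KOS: K={C} ∩ OS={A,C} → {C} (+0)
site 3, node AKOS: A={A} ∪ KOS={C} → {A,C} (+1)
site 3, node CY: C={C} ∪ Y={G} → {C,G} (+1)
site 3, node ACKOSY: AKOS={A,C} ∩ CY={C,G} → {C} (+0)
site 4, node OS: O={C} ∪ S={A} → {A,C} (+1)
site 4, node KOS: K={G} ∪ OS={A,C} → {A,C,G} (+1)
site 4, node AKOS: A={G} ∩ KOS={A,C,G} → {G} (+0)
site 4, node CY: C={T} ∪ Y={C} → {C,T} (+1)
site 4, node ACKOSY: AKOS={G} ∪ CY={C,T} → {C,G,T} (+1)
per-site changes: [3, 2, 3, 3, 4]; total = 15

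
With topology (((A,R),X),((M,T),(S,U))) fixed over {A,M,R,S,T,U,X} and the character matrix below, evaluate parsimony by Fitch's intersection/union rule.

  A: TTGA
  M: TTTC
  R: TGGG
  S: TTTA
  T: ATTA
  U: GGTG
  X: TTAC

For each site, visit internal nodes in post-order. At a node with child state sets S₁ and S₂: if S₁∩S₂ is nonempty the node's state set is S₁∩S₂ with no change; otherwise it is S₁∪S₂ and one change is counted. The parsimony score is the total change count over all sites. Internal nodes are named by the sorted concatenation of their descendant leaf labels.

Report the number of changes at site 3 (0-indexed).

site 0, node AR: A={T} ∩ R={T} → {T} (+0)
site 0, node ARX: AR={T} ∩ X={T} → {T} (+0)
site 0, node MT: M={T} ∪ T={A} → {A,T} (+1)
site 0, node SU: S={T} ∪ U={G} → {G,T} (+1)
site 0, node MSTU: MT={A,T} ∩ SU={G,T} → {T} (+0)
site 0, node AMRSTUX: ARX={T} ∩ MSTU={T} → {T} (+0)
site 1, node AR: A={T} ∪ R={G} → {G,T} (+1)
site 1, node ARX: AR={G,T} ∩ X={T} → {T} (+0)
site 1, node MT: M={T} ∩ T={T} → {T} (+0)
site 1, node SU: S={T} ∪ U={G} → {G,T} (+1)
site 1, node MSTU: MT={T} ∩ SU={G,T} → {T} (+0)
site 1, node AMRSTUX: ARX={T} ∩ MSTU={T} → {T} (+0)
site 2, node AR: A={G} ∩ R={G} → {G} (+0)
site 2, node ARX: AR={G} ∪ X={A} → {A,G} (+1)
site 2, node MT: M={T} ∩ T={T} → {T} (+0)
site 2, node SU: S={T} ∩ U={T} → {T} (+0)
site 2, node MSTU: MT={T} ∩ SU={T} → {T} (+0)
site 2, node AMRSTUX: ARX={A,G} ∪ MSTU={T} → {A,G,T} (+1)
site 3, node AR: A={A} ∪ R={G} → {A,G} (+1)
site 3, node ARX: AR={A,G} ∪ X={C} → {A,C,G} (+1)
site 3, node MT: M={C} ∪ T={A} → {A,C} (+1)
site 3, node SU: S={A} ∪ U={G} → {A,G} (+1)
site 3, node MSTU: MT={A,C} ∩ SU={A,G} → {A} (+0)
site 3, node AMRSTUX: ARX={A,C,G} ∩ MSTU={A} → {A} (+0)
per-site changes: [2, 2, 2, 4]; total = 10

4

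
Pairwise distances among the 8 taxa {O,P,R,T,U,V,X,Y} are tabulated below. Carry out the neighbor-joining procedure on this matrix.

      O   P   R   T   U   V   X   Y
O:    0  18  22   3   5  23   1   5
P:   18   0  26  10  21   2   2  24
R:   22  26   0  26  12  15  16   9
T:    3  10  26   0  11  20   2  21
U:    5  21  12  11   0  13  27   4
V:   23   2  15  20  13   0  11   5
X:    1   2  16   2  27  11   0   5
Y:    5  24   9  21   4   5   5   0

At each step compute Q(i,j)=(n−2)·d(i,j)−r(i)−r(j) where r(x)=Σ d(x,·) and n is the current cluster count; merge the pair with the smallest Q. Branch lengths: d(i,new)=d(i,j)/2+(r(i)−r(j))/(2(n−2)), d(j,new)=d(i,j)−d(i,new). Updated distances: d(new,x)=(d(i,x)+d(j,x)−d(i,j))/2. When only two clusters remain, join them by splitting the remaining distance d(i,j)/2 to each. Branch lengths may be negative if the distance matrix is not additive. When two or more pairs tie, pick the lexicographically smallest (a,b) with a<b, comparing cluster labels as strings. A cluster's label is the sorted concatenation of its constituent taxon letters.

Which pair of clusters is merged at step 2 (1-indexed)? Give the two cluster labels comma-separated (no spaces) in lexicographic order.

T,X

step 1: merge (P,V) at d=2, Q=-180; branch lengths P→13/6, V→-1/6; new cluster PV
  updated: d(O,PV)=39/2, d(PV,R)=39/2, d(PV,T)=14, d(PV,U)=16, d(PV,X)=11/2, d(PV,Y)=27/2
step 2: merge (T,X) at d=2, Q=-247/2; branch lengths T→61/20, X→-21/20; new cluster TX
  updated: d(O,TX)=1, d(PV,TX)=35/4, d(R,TX)=20, d(TX,U)=18, d(TX,Y)=12
step 3: merge (O,TX) at d=1, Q=-433/4; branch lengths O→-13/32, TX→45/32; new cluster OTX
  updated: d(OTX,PV)=109/8, d(OTX,R)=41/2, d(OTX,U)=11, d(OTX,Y)=8
step 4: merge (OTX,PV) at d=109/8, Q=-599/8; branch lengths OTX→251/48, PV→403/48; new cluster OPTVX
  updated: d(OPTVX,R)=211/16, d(OPTVX,U)=107/16, d(OPTVX,Y)=63/16
step 5: merge (OPTVX,U) at d=107/16, Q=-265/8; branch lengths OPTVX→29/8, U→49/16; new cluster OPTUVX
  updated: d(OPTUVX,R)=37/4, d(OPTUVX,Y)=5/8
step 6: merge (OPTUVX,R) at d=37/4, Q=-151/8; branch lengths OPTUVX→7/16, R→141/16; new cluster OPRTUVX
  updated: d(OPRTUVX,Y)=3/16
step 7: merge (OPRTUVX,Y) at d=3/16; branch lengths OPRTUVX→3/32, Y→3/32; new cluster OPRTUVXY
final tree: (((((O:-13/32,(T:61/20,X:-21/20):45/32):251/48,(P:13/6,V:-1/6):403/48):29/8,U:49/16):7/16,R:141/16):3/32,Y:3/32)
total length: 139/4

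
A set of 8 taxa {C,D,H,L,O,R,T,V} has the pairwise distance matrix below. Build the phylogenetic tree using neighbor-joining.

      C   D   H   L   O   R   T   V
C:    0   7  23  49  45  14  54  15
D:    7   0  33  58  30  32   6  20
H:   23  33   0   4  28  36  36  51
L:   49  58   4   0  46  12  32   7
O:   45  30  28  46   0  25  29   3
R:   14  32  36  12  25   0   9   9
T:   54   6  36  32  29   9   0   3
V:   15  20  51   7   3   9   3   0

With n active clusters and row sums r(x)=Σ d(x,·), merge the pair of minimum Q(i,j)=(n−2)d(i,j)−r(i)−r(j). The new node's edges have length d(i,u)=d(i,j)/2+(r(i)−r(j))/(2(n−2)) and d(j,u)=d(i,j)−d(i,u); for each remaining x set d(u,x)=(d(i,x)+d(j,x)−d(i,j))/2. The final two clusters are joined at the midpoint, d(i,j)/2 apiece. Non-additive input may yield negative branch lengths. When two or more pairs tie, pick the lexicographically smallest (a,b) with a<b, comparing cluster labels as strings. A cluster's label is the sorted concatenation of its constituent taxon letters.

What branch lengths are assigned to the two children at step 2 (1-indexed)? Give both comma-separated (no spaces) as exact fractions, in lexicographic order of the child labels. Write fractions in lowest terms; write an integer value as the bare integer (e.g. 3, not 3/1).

iteration 1: select H,L (d=4, Q=-395); attach at lengths (9/4, 7/4); label the merged cluster HL
  updated: d(C,HL)=34, d(D,HL)=87/2, d(HL,O)=35, d(HL,R)=22, d(HL,T)=32, d(HL,V)=27
iteration 2: select C,D (d=7, Q=-545/2); attach at lengths (131/20, 9/20); label the merged cluster CD
  updated: d(CD,HL)=141/4, d(CD,O)=34, d(CD,R)=39/2, d(CD,T)=53/2, d(CD,V)=14
iteration 3: select O,V (d=3, Q=-170); attach at lengths (41/4, -29/4); label the merged cluster OV
  updated: d(CD,OV)=45/2, d(HL,OV)=59/2, d(OV,R)=31/2, d(OV,T)=29/2
iteration 4: select R,T (d=9, Q=-121); attach at lengths (11/6, 43/6); label the merged cluster RT
  updated: d(CD,RT)=37/2, d(HL,RT)=45/2, d(OV,RT)=21/2
iteration 5: select CD,OV (d=45/2, Q=-375/4); attach at lengths (235/16, 125/16); label the merged cluster CDOV
  updated: d(CDOV,HL)=169/8, d(CDOV,RT)=13/4
iteration 6: select CDOV,HL (d=169/8, Q=-375/8); attach at lengths (15/16, 323/16); label the merged cluster CDHLOV
  updated: d(CDHLOV,RT)=37/16
iteration 7: select CDHLOV,RT (d=37/16); attach at lengths (37/32, 37/32); label the merged cluster CDHLORTV
final tree: ((((C:131/20,D:9/20):235/16,(O:41/4,V:-29/4):125/16):15/16,(H:9/4,L:7/4):323/16):37/32,(R:11/6,T:43/6):37/32)
total length: 1103/16

131/20,9/20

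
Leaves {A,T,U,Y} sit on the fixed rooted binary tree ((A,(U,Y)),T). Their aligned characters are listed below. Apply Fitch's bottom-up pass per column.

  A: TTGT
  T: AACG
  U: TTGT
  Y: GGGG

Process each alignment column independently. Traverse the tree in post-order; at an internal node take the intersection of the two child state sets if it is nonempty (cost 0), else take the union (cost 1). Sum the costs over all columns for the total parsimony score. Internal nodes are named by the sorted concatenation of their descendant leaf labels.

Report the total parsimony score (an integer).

[col 0] UY: children U:{T}, Y:{G} ∪→ {G,T}; cost 1
[col 0] AUY: children A:{T}, UY:{G,T} ∩→ {T}; cost 0
[col 0] ATUY: children AUY:{T}, T:{A} ∪→ {A,T}; cost 1
[col 1] UY: children U:{T}, Y:{G} ∪→ {G,T}; cost 1
[col 1] AUY: children A:{T}, UY:{G,T} ∩→ {T}; cost 0
[col 1] ATUY: children AUY:{T}, T:{A} ∪→ {A,T}; cost 1
[col 2] UY: children U:{G}, Y:{G} ∩→ {G}; cost 0
[col 2] AUY: children A:{G}, UY:{G} ∩→ {G}; cost 0
[col 2] ATUY: children AUY:{G}, T:{C} ∪→ {C,G}; cost 1
[col 3] UY: children U:{T}, Y:{G} ∪→ {G,T}; cost 1
[col 3] AUY: children A:{T}, UY:{G,T} ∩→ {T}; cost 0
[col 3] ATUY: children AUY:{T}, T:{G} ∪→ {G,T}; cost 1
per-site changes: [2, 2, 1, 2]; total = 7

7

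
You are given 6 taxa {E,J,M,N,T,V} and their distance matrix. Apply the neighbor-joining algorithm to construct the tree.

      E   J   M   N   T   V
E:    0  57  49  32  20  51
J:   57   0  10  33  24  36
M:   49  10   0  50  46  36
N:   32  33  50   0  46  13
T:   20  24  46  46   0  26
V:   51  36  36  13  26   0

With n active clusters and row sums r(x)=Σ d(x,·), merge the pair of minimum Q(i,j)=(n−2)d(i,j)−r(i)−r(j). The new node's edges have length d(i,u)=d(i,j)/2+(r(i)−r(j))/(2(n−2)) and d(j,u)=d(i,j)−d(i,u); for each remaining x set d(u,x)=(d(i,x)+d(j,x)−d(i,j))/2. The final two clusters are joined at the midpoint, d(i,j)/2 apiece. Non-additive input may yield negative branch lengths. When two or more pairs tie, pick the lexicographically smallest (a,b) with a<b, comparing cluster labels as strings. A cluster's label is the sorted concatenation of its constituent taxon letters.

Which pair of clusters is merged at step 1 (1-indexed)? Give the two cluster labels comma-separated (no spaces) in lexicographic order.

J,M

step 1: merge (J,M) at d=10, Q=-311; branch lengths J→9/8, M→71/8; new cluster JM
  updated: d(E,JM)=48, d(JM,N)=73/2, d(JM,T)=30, d(JM,V)=31
step 2: merge (E,T) at d=20, Q=-213; branch lengths E→89/6, T→31/6; new cluster ET
  updated: d(ET,JM)=29, d(ET,N)=29, d(ET,V)=57/2
step 3: merge (ET,JM) at d=29, Q=-125; branch lengths ET→12, JM→17; new cluster EJMT
  updated: d(EJMT,N)=73/4, d(EJMT,V)=61/4
step 4: merge (EJMT,N) at d=73/4, Q=-93/2; branch lengths EJMT→41/4, N→8; new cluster EJMNT
  updated: d(EJMNT,V)=5
step 5: merge (EJMNT,V) at d=5; branch lengths EJMNT→5/2, V→5/2; new cluster EJMNTV
final tree: ((((E:89/6,T:31/6):12,(J:9/8,M:71/8):17):41/4,N:8):5/2,V:5/2)
total length: 329/4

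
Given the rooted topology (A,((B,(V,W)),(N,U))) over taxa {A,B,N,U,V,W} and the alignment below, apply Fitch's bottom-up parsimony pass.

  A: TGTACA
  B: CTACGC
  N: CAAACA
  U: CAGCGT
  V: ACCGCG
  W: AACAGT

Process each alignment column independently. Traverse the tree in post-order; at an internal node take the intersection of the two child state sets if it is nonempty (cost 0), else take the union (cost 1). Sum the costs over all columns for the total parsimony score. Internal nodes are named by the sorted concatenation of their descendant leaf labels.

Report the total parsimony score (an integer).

[col 0] VW: children V:{A}, W:{A} ∩→ {A}; cost 0
[col 0] BVW: children B:{C}, VW:{A} ∪→ {A,C}; cost 1
[col 0] NU: children N:{C}, U:{C} ∩→ {C}; cost 0
[col 0] BNUVW: children BVW:{A,C}, NU:{C} ∩→ {C}; cost 0
[col 0] ABNUVW: children A:{T}, BNUVW:{C} ∪→ {C,T}; cost 1
[col 1] VW: children V:{C}, W:{A} ∪→ {A,C}; cost 1
[col 1] BVW: children B:{T}, VW:{A,C} ∪→ {A,C,T}; cost 1
[col 1] NU: children N:{A}, U:{A} ∩→ {A}; cost 0
[col 1] BNUVW: children BVW:{A,C,T}, NU:{A} ∩→ {A}; cost 0
[col 1] ABNUVW: children A:{G}, BNUVW:{A} ∪→ {A,G}; cost 1
[col 2] VW: children V:{C}, W:{C} ∩→ {C}; cost 0
[col 2] BVW: children B:{A}, VW:{C} ∪→ {A,C}; cost 1
[col 2] NU: children N:{A}, U:{G} ∪→ {A,G}; cost 1
[col 2] BNUVW: children BVW:{A,C}, NU:{A,G} ∩→ {A}; cost 0
[col 2] ABNUVW: children A:{T}, BNUVW:{A} ∪→ {A,T}; cost 1
[col 3] VW: children V:{G}, W:{A} ∪→ {A,G}; cost 1
[col 3] BVW: children B:{C}, VW:{A,G} ∪→ {A,C,G}; cost 1
[col 3] NU: children N:{A}, U:{C} ∪→ {A,C}; cost 1
[col 3] BNUVW: children BVW:{A,C,G}, NU:{A,C} ∩→ {A,C}; cost 0
[col 3] ABNUVW: children A:{A}, BNUVW:{A,C} ∩→ {A}; cost 0
[col 4] VW: children V:{C}, W:{G} ∪→ {C,G}; cost 1
[col 4] BVW: children B:{G}, VW:{C,G} ∩→ {G}; cost 0
[col 4] NU: children N:{C}, U:{G} ∪→ {C,G}; cost 1
[col 4] BNUVW: children BVW:{G}, NU:{C,G} ∩→ {G}; cost 0
[col 4] ABNUVW: children A:{C}, BNUVW:{G} ∪→ {C,G}; cost 1
[col 5] VW: children V:{G}, W:{T} ∪→ {G,T}; cost 1
[col 5] BVW: children B:{C}, VW:{G,T} ∪→ {C,G,T}; cost 1
[col 5] NU: children N:{A}, U:{T} ∪→ {A,T}; cost 1
[col 5] BNUVW: children BVW:{C,G,T}, NU:{A,T} ∩→ {T}; cost 0
[col 5] ABNUVW: children A:{A}, BNUVW:{T} ∪→ {A,T}; cost 1
per-site changes: [2, 3, 3, 3, 3, 4]; total = 18

18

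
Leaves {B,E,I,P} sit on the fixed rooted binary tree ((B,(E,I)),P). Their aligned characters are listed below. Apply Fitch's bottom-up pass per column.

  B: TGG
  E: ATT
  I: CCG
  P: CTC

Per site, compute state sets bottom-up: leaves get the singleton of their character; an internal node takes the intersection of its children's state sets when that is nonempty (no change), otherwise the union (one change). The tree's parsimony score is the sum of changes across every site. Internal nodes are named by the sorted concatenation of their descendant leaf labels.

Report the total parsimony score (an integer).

site 0, node EI: E={A} ∪ I={C} → {A,C} (+1)
site 0, node BEI: B={T} ∪ EI={A,C} → {A,C,T} (+1)
site 0, node BEIP: BEI={A,C,T} ∩ P={C} → {C} (+0)
site 1, node EI: E={T} ∪ I={C} → {C,T} (+1)
site 1, node BEI: B={G} ∪ EI={C,T} → {C,G,T} (+1)
site 1, node BEIP: BEI={C,G,T} ∩ P={T} → {T} (+0)
site 2, node EI: E={T} ∪ I={G} → {G,T} (+1)
site 2, node BEI: B={G} ∩ EI={G,T} → {G} (+0)
site 2, node BEIP: BEI={G} ∪ P={C} → {C,G} (+1)
per-site changes: [2, 2, 2]; total = 6

6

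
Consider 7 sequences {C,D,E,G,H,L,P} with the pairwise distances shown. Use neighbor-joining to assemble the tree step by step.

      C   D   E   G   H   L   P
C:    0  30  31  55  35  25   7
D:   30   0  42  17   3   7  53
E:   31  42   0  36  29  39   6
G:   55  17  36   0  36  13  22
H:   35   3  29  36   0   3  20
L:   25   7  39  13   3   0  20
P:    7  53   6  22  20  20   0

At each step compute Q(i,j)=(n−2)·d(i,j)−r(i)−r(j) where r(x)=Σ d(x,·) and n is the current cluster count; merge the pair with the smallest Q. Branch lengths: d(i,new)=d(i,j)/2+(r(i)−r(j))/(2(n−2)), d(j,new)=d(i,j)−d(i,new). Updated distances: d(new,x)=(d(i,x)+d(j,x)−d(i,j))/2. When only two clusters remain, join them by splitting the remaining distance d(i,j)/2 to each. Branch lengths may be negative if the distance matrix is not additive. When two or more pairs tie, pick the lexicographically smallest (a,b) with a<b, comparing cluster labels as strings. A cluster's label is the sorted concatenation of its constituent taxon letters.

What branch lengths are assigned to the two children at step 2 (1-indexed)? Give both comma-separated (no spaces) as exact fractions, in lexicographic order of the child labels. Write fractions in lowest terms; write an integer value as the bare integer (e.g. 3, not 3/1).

181/16,75/16

step 1: merge (E,P) at d=6, Q=-281; branch lengths E→17/2, P→-5/2; new cluster EP
  updated: d(C,EP)=16, d(D,EP)=89/2, d(EP,G)=26, d(EP,H)=43/2, d(EP,L)=53/2
step 2: merge (C,EP) at d=16, Q=-463/2; branch lengths C→181/16, EP→75/16; new cluster CEP
  updated: d(CEP,D)=117/4, d(CEP,G)=65/2, d(CEP,H)=81/4, d(CEP,L)=71/4
step 3: merge (D,H) at d=3, Q=-219/2; branch lengths D→1/2, H→5/2; new cluster DH
  updated: d(CEP,DH)=93/4, d(DH,G)=25, d(DH,L)=7/2
step 4: merge (CEP,G) at d=65/2, Q=-79; branch lengths CEP→17, G→31/2; new cluster CEGP
  updated: d(CEGP,DH)=63/8, d(CEGP,L)=-7/8
step 5: merge (CEGP,DH) at d=63/8, Q=-21/2; branch lengths CEGP→7/4, DH→49/8; new cluster CDEGHP
  updated: d(CDEGHP,L)=-21/8
step 6: merge (CDEGHP,L) at d=-21/8; branch lengths CDEGHP→-21/16, L→-21/16; new cluster CDEGHLP
final tree: ((((C:181/16,(E:17/2,P:-5/2):75/16):17,G:31/2):7/4,(D:1/2,H:5/2):49/8):-21/16,L:-21/16)
total length: 251/4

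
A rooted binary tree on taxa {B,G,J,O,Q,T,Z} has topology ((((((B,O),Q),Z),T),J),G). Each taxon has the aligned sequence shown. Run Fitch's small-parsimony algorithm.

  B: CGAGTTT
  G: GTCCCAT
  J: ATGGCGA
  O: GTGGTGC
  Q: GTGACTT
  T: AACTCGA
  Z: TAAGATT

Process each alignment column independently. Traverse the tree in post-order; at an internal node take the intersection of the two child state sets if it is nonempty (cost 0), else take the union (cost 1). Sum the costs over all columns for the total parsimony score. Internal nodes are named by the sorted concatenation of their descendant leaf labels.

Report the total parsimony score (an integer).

BO@0: {C} ∪ {G} = {C,G} (union, +1)
BOQ@0: {C,G} ∩ {G} = {G} (intersection, +0)
BOQZ@0: {G} ∪ {T} = {G,T} (union, +1)
BOQTZ@0: {G,T} ∪ {A} = {A,G,T} (union, +1)
BJOQTZ@0: {A,G,T} ∩ {A} = {A} (intersection, +0)
BGJOQTZ@0: {A} ∪ {G} = {A,G} (union, +1)
BO@1: {G} ∪ {T} = {G,T} (union, +1)
BOQ@1: {G,T} ∩ {T} = {T} (intersection, +0)
BOQZ@1: {T} ∪ {A} = {A,T} (union, +1)
BOQTZ@1: {A,T} ∩ {A} = {A} (intersection, +0)
BJOQTZ@1: {A} ∪ {T} = {A,T} (union, +1)
BGJOQTZ@1: {A,T} ∩ {T} = {T} (intersection, +0)
BO@2: {A} ∪ {G} = {A,G} (union, +1)
BOQ@2: {A,G} ∩ {G} = {G} (intersection, +0)
BOQZ@2: {G} ∪ {A} = {A,G} (union, +1)
BOQTZ@2: {A,G} ∪ {C} = {A,C,G} (union, +1)
BJOQTZ@2: {A,C,G} ∩ {G} = {G} (intersection, +0)
BGJOQTZ@2: {G} ∪ {C} = {C,G} (union, +1)
BO@3: {G} ∩ {G} = {G} (intersection, +0)
BOQ@3: {G} ∪ {A} = {A,G} (union, +1)
BOQZ@3: {A,G} ∩ {G} = {G} (intersection, +0)
BOQTZ@3: {G} ∪ {T} = {G,T} (union, +1)
BJOQTZ@3: {G,T} ∩ {G} = {G} (intersection, +0)
BGJOQTZ@3: {G} ∪ {C} = {C,G} (union, +1)
BO@4: {T} ∩ {T} = {T} (intersection, +0)
BOQ@4: {T} ∪ {C} = {C,T} (union, +1)
BOQZ@4: {C,T} ∪ {A} = {A,C,T} (union, +1)
BOQTZ@4: {A,C,T} ∩ {C} = {C} (intersection, +0)
BJOQTZ@4: {C} ∩ {C} = {C} (intersection, +0)
BGJOQTZ@4: {C} ∩ {C} = {C} (intersection, +0)
BO@5: {T} ∪ {G} = {G,T} (union, +1)
BOQ@5: {G,T} ∩ {T} = {T} (intersection, +0)
BOQZ@5: {T} ∩ {T} = {T} (intersection, +0)
BOQTZ@5: {T} ∪ {G} = {G,T} (union, +1)
BJOQTZ@5: {G,T} ∩ {G} = {G} (intersection, +0)
BGJOQTZ@5: {G} ∪ {A} = {A,G} (union, +1)
BO@6: {T} ∪ {C} = {C,T} (union, +1)
BOQ@6: {C,T} ∩ {T} = {T} (intersection, +0)
BOQZ@6: {T} ∩ {T} = {T} (intersection, +0)
BOQTZ@6: {T} ∪ {A} = {A,T} (union, +1)
BJOQTZ@6: {A,T} ∩ {A} = {A} (intersection, +0)
BGJOQTZ@6: {A} ∪ {T} = {A,T} (union, +1)
per-site changes: [4, 3, 4, 3, 2, 3, 3]; total = 22

22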